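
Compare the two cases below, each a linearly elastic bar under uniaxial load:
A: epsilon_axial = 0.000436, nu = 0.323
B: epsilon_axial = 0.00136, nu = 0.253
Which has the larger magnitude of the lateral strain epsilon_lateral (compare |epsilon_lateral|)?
Model: a linearly elastic bar under uniaxial load, so epsilon_lateral = -nu·epsilon_axial (SI units).
  A: epsilon_lateral = -(0.323 × 0.000436) = -0.0001408
  B: epsilon_lateral = -(0.253 × 0.00136) = -0.0003441
|epsilon_lateral|: A = 0.0001408, B = 0.0003441, so B is larger in magnitude.
Final answer: B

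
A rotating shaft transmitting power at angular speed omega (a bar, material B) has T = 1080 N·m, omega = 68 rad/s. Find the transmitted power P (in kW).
Model: a rotating shaft transmitting power at angular speed omega, so P = T·omega.
Substitute:
  P = 1080 × 68
  P = 73440 W
Convert: P = 73440 W = 73.44 kW
Final answer: P = 73.44 kW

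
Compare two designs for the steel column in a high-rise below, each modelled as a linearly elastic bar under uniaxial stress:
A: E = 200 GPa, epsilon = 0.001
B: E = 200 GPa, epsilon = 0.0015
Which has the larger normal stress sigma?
Model: a linearly elastic bar under uniaxial stress, so sigma = E·epsilon (SI units).
  A: sigma = (2 × 10¹¹) × 0.001 = 2 × 10⁸ Pa = 200 MPa
  B: sigma = (2 × 10¹¹) × 0.0015 = 3 × 10⁸ Pa = 300 MPa
300 MPa > 200 MPa, so B is larger.
Final answer: B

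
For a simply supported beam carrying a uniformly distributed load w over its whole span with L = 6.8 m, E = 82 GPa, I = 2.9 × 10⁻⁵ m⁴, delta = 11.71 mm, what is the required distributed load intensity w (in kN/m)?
Model: a simply supported beam carrying a uniformly distributed load w over its whole span, so delta = (5·w·L^4) / (384·E·I).
Solve for w: w = (384·delta·E·I) / (5·L^4).
Convert to SI units:
  E = 82 GPa = 8.2 × 10¹⁰ Pa
  delta = 11.71 mm = 0.01171 m
Substitute:
  w = (384 × 0.01171 × (8.2 × 10¹⁰) × (2.9 × 10⁻⁵)) / (5 × 6.8^4)
  w = 1000 N/m
Convert: w = 1000 N/m = 1 kN/m
Final answer: w = 1 kN/m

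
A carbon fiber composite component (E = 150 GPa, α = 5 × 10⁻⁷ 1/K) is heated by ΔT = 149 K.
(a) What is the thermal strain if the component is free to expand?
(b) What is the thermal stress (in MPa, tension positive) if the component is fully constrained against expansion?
(a) Free thermal strain ε_th = α·ΔT = (5 × 10⁻⁷) × 149 = 7.45 × 10⁻⁵
(b) Fully constrained, the expansion is suppressed, so σ = -E·α·ΔT. Convert E = 150 GPa = 1.5 × 10¹¹ Pa.
  σ = -(1.5 × 10¹¹) × (5 × 10⁻⁷) × 149 = -1.118 × 10⁷ Pa = -11.18 MPa (compressive)
Final answer: (a) ε_th = 7.45 × 10⁻⁵, (b) σ = -11.18 MPa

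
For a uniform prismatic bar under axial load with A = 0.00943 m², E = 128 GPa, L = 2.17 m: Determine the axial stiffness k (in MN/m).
Model: a uniform prismatic bar under axial load, so k = (A·E) / L.
Convert to SI units:
  E = 128 GPa = 1.28 × 10¹¹ Pa
Substitute:
  k = (0.00943 × (1.28 × 10¹¹)) / 2.17
  k = 5.562 × 10⁸ N/m
Convert: k = 5.562 × 10⁸ N/m = 556.2 MN/m
Final answer: k = 556.2 MN/m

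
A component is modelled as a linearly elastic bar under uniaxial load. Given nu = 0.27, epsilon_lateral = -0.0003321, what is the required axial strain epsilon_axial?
Model: a linearly elastic bar under uniaxial load, so epsilon_lateral = -nu·epsilon_axial.
Solve for epsilon_axial: epsilon_axial = -epsilon_lateral / nu.
Substitute:
  epsilon_axial = -(-0.0003321) / 0.27
  epsilon_axial = 0.00123
Final answer: epsilon_axial = 0.00123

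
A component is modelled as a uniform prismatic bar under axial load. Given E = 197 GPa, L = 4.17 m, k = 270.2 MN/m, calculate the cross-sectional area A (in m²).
Model: a uniform prismatic bar under axial load, so k = (A·E) / L.
Solve for A: A = (k·L) / E.
Convert to SI units:
  E = 197 GPa = 1.97 × 10¹¹ Pa
  k = 270.2 MN/m = 2.702 × 10⁸ N/m
Substitute:
  A = ((2.702 × 10⁸) × 4.17) / (1.97 × 10¹¹)
  A = 0.005719 m²
Final answer: A = 0.005719 m²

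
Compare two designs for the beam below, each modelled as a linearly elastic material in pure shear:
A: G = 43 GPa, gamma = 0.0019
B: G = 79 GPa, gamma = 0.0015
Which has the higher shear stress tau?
Model: a linearly elastic material in pure shear, so tau = G·gamma (SI units).
  A: tau = (4.3 × 10¹⁰) × 0.0019 = 8.17 × 10⁷ Pa = 81.7 MPa
  B: tau = (7.9 × 10¹⁰) × 0.0015 = 1.185 × 10⁸ Pa = 118.5 MPa
118.5 MPa > 81.7 MPa, so B is larger.
Final answer: B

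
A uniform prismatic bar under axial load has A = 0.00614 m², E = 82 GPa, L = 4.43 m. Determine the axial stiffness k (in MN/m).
Model: a uniform prismatic bar under axial load, so k = (A·E) / L.
Convert to SI units:
  E = 82 GPa = 8.2 × 10¹⁰ Pa
Substitute:
  k = (0.00614 × (8.2 × 10¹⁰)) / 4.43
  k = 1.137 × 10⁸ N/m
Convert: k = 1.137 × 10⁸ N/m = 113.7 MN/m
Final answer: k = 113.7 MN/m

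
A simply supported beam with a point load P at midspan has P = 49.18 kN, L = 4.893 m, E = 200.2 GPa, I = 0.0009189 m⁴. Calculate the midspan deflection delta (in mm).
Model: a simply supported beam with a point load P at midspan, so delta = (P·L^3) / (48·E·I).
Convert to SI units:
  P = 49.18 kN = 49180 N
  E = 200.2 GPa = 2.002 × 10¹¹ Pa
Substitute:
  delta = (49180 × 4.893^3) / (48 × (2.002 × 10¹¹) × 0.0009189)
  delta = 0.0006524 m
Convert: delta = 0.0006524 m = 0.6524 mm
Final answer: delta = 0.6524 mm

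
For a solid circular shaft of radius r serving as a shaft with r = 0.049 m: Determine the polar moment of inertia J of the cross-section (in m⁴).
Model: a solid circular shaft of radius r, so J = (π·r^4) / 2.
Substitute:
  J = (π × 0.049^4) / 2
  J = 9.055 × 10⁻⁶ m⁴
Final answer: J = 9.055 × 10⁻⁶ m⁴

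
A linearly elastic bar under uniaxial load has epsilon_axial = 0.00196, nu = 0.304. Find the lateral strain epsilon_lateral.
Model: a linearly elastic bar under uniaxial load, so epsilon_lateral = -nu·epsilon_axial.
Substitute:
  epsilon_lateral = -(0.304 × 0.00196)
  epsilon_lateral = -0.0005958
Final answer: epsilon_lateral = -0.0005958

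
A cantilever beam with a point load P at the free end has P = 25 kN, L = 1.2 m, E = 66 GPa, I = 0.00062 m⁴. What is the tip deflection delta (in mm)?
Model: a cantilever beam with a point load P at the free end, so delta = (P·L^3) / (3·E·I).
Convert to SI units:
  P = 25 kN = 25000 N
  E = 66 GPa = 6.6 × 10¹⁰ Pa
Substitute:
  delta = (25000 × 1.2^3) / (3 × (6.6 × 10¹⁰) × 0.00062)
  delta = 0.0003519 m
Convert: delta = 0.0003519 m = 0.3519 mm
Final answer: delta = 0.3519 mm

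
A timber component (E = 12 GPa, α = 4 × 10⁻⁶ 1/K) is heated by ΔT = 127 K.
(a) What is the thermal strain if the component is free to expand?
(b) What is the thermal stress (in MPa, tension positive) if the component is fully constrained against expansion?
(a) Free thermal strain ε_th = α·ΔT = (4 × 10⁻⁶) × 127 = 0.000508
(b) Fully constrained, the expansion is suppressed, so σ = -E·α·ΔT. Convert E = 12 GPa = 1.2 × 10¹⁰ Pa.
  σ = -(1.2 × 10¹⁰) × (4 × 10⁻⁶) × 127 = -6.096 × 10⁶ Pa = -6.096 MPa (compressive)
Final answer: (a) ε_th = 0.000508, (b) σ = -6.096 MPa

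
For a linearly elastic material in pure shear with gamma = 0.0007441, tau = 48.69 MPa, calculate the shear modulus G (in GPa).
Model: a linearly elastic material in pure shear, so tau = G·gamma.
Solve for G: G = tau / gamma.
Convert to SI units:
  tau = 48.69 MPa = 4.869 × 10⁷ Pa
Substitute:
  G = (4.869 × 10⁷) / 0.0007441
  G = 6.543 × 10¹⁰ Pa
Convert: G = 6.543 × 10¹⁰ Pa = 65.43 GPa
Final answer: G = 65.43 GPa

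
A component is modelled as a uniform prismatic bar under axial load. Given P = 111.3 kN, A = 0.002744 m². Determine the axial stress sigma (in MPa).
Model: a uniform prismatic bar under axial load, so sigma = P / A.
Convert to SI units:
  P = 111.3 kN = 111300 N
Substitute:
  sigma = 111300 / 0.002744
  sigma = 4.056 × 10⁷ Pa
Convert: sigma = 4.056 × 10⁷ Pa = 40.56 MPa
Final answer: sigma = 40.56 MPa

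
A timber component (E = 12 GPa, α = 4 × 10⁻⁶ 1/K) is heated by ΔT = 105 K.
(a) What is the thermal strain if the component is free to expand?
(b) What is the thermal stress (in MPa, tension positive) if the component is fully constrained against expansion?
(a) Free thermal strain ε_th = α·ΔT = (4 × 10⁻⁶) × 105 = 0.00042
(b) Fully constrained, the expansion is suppressed, so σ = -E·α·ΔT. Convert E = 12 GPa = 1.2 × 10¹⁰ Pa.
  σ = -(1.2 × 10¹⁰) × (4 × 10⁻⁶) × 105 = -5.04 × 10⁶ Pa = -5.04 MPa (compressive)
Final answer: (a) ε_th = 0.00042, (b) σ = -5.04 MPa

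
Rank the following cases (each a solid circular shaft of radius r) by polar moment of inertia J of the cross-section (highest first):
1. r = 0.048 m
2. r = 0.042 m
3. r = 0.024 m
Model: a solid circular shaft of radius r, so J = (π·r^4) / 2 (SI units).
  Case 1: J = (π × 0.048^4) / 2 = 8.338 × 10⁻⁶ m⁴
  Case 2: J = (π × 0.042^4) / 2 = 4.888 × 10⁻⁶ m⁴
  Case 3: J = (π × 0.024^4) / 2 = 5.212 × 10⁻⁷ m⁴
Ordering: 8.338 × 10⁻⁶ m⁴ (case 1) > 4.888 × 10⁻⁶ m⁴ (case 2) > 5.212 × 10⁻⁷ m⁴ (case 3)
Final answer: 1, 2, 3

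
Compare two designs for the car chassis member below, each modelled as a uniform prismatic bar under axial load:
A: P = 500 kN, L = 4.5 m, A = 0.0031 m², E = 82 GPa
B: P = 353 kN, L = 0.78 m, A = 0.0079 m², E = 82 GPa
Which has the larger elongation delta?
Model: a uniform prismatic bar under axial load, so delta = (P·L) / (A·E) (SI units).
  A: delta = (500000 × 4.5) / (0.0031 × (8.2 × 10¹⁰)) = 0.008851 m = 8.851 mm
  B: delta = (353000 × 0.78) / (0.0079 × (8.2 × 10¹⁰)) = 0.000425 m = 0.425 mm
8.851 mm > 0.425 mm, so A is larger.
Final answer: A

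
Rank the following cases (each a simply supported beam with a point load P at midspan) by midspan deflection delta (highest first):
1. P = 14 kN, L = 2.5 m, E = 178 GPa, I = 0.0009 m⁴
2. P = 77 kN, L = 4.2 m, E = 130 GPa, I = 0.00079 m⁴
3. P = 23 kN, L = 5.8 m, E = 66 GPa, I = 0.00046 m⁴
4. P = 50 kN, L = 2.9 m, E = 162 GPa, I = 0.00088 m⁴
Model: a simply supported beam with a point load P at midspan, so delta = (P·L^3) / (48·E·I) (SI units).
  Case 1: delta = (14000 × 2.5^3) / (48 × (1.78 × 10¹¹) × 0.0009) = 2.845 × 10⁻⁵ m = 0.02845 mm
  Case 2: delta = (77000 × 4.2^3) / (48 × (1.3 × 10¹¹) × 0.00079) = 0.001157 m = 1.157 mm
  Case 3: delta = (23000 × 5.8^3) / (48 × (6.6 × 10¹⁰) × 0.00046) = 0.003079 m = 3.079 mm
  Case 4: delta = (50000 × 2.9^3) / (48 × (1.62 × 10¹¹) × 0.00088) = 0.0001782 m = 0.1782 mm
Ordering: 3.079 mm (case 3) > 1.157 mm (case 2) > 0.1782 mm (case 4) > 0.02845 mm (case 1)
Final answer: 3, 2, 4, 1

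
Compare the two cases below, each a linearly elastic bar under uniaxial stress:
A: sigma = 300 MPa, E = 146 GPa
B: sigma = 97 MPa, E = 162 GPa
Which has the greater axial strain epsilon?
Model: a linearly elastic bar under uniaxial stress, so epsilon = sigma / E (SI units).
  A: epsilon = (3 × 10⁸) / (1.46 × 10¹¹) = 0.002055
  B: epsilon = (9.7 × 10⁷) / (1.62 × 10¹¹) = 0.0005988
0.002055 > 0.0005988, so A is larger.
Final answer: A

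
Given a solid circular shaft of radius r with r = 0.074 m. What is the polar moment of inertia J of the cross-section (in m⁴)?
Model: a solid circular shaft of radius r, so J = (π·r^4) / 2.
Substitute:
  J = (π × 0.074^4) / 2
  J = 4.71 × 10⁻⁵ m⁴
Final answer: J = 4.71 × 10⁻⁵ m⁴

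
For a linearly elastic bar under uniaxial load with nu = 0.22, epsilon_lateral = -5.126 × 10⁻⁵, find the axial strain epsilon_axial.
Model: a linearly elastic bar under uniaxial load, so epsilon_lateral = -nu·epsilon_axial.
Solve for epsilon_axial: epsilon_axial = -epsilon_lateral / nu.
Substitute:
  epsilon_axial = -(-5.126 × 10⁻⁵) / 0.22
  epsilon_axial = 0.000233
Final answer: epsilon_axial = 0.000233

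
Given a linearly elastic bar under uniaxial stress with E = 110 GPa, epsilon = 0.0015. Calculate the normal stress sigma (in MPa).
Model: a linearly elastic bar under uniaxial stress, so sigma = E·epsilon.
Convert to SI units:
  E = 110 GPa = 1.1 × 10¹¹ Pa
Substitute:
  sigma = (1.1 × 10¹¹) × 0.0015
  sigma = 1.65 × 10⁸ Pa
Convert: sigma = 1.65 × 10⁸ Pa = 165 MPa
Final answer: sigma = 165 MPa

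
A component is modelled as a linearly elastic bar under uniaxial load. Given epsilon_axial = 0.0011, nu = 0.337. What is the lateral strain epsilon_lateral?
Model: a linearly elastic bar under uniaxial load, so epsilon_lateral = -nu·epsilon_axial.
Substitute:
  epsilon_lateral = -(0.337 × 0.0011)
  epsilon_lateral = -0.0003707
Final answer: epsilon_lateral = -0.0003707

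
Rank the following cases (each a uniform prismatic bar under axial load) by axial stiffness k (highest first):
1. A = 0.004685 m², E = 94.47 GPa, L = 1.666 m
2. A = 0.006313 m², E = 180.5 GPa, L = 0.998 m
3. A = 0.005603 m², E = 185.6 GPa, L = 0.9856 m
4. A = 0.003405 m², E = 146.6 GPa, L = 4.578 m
Model: a uniform prismatic bar under axial load, so k = (A·E) / L (SI units).
  Case 1: k = (0.004685 × (9.447 × 10¹⁰)) / 1.666 = 2.657 × 10⁸ N/m = 265.7 MN/m
  Case 2: k = (0.006313 × (1.805 × 10¹¹)) / 0.998 = 1.142 × 10⁹ N/m = 1142 MN/m
  Case 3: k = (0.005603 × (1.856 × 10¹¹)) / 0.9856 = 1.055 × 10⁹ N/m = 1055 MN/m
  Case 4: k = (0.003405 × (1.466 × 10¹¹)) / 4.578 = 1.09 × 10⁸ N/m = 109 MN/m
Ordering: 1142 MN/m (case 2) > 1055 MN/m (case 3) > 265.7 MN/m (case 1) > 109 MN/m (case 4)
Final answer: 2, 3, 1, 4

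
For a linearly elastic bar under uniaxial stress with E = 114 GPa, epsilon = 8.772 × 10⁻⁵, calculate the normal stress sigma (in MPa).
Model: a linearly elastic bar under uniaxial stress, so epsilon = sigma / E.
Solve for sigma: sigma = epsilon·E.
Convert to SI units:
  E = 114 GPa = 1.14 × 10¹¹ Pa
Substitute:
  sigma = (8.772 × 10⁻⁵) × (1.14 × 10¹¹)
  sigma = 1 × 10⁷ Pa
Convert: sigma = 1 × 10⁷ Pa = 10 MPa
Final answer: sigma = 10 MPa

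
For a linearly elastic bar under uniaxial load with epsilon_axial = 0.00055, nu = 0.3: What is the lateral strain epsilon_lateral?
Model: a linearly elastic bar under uniaxial load, so epsilon_lateral = -nu·epsilon_axial.
Substitute:
  epsilon_lateral = -(0.3 × 0.00055)
  epsilon_lateral = -0.000165
Final answer: epsilon_lateral = -0.000165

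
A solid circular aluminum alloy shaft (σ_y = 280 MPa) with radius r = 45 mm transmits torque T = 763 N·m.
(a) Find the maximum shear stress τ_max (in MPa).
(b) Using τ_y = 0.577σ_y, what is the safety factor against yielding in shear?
(a) For a solid circular shaft, τ_max = T·r/J with J = π·r^4/2, i.e. τ_max = 2·T / (π·r^3). Convert r = 45 mm = 0.045 m.
  τ_max = (2 × 763) / (π × 0.045^3) = 5.33 × 10⁶ Pa = 5.33 MPa
(b) τ_y = 0.577 × 280 = 161.56 MPa
  SF = τ_y/τ_max = 161.56 / 5.33 = 30.31
Final answer: (a) τ_max = 5.33 MPa, (b) SF = 30.31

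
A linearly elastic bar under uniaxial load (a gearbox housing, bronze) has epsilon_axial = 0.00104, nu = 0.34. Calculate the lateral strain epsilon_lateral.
Model: a linearly elastic bar under uniaxial load, so epsilon_lateral = -nu·epsilon_axial.
Substitute:
  epsilon_lateral = -(0.34 × 0.00104)
  epsilon_lateral = -0.0003536
Final answer: epsilon_lateral = -0.0003536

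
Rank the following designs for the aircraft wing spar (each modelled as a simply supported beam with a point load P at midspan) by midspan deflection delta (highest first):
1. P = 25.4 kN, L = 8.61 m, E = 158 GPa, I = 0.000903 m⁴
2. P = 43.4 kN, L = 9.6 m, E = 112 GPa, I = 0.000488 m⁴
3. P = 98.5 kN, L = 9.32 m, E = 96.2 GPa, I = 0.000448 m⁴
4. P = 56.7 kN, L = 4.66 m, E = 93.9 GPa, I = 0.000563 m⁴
Model: a simply supported beam with a point load P at midspan, so delta = (P·L^3) / (48·E·I) (SI units).
  Case 1: delta = (25400 × 8.61^3) / (48 × (1.58 × 10¹¹) × 0.000903) = 0.002367 m = 2.367 mm
  Case 2: delta = (43400 × 9.6^3) / (48 × (1.12 × 10¹¹) × 0.000488) = 0.01464 m = 14.64 mm
  Case 3: delta = (98500 × 9.32^3) / (48 × (9.62 × 10¹⁰) × 0.000448) = 0.03855 m = 38.55 mm
  Case 4: delta = (56700 × 4.66^3) / (48 × (9.39 × 10¹⁰) × 0.000563) = 0.002261 m = 2.261 mm
Ordering: 38.55 mm (case 3) > 14.64 mm (case 2) > 2.367 mm (case 1) > 2.261 mm (case 4)
Final answer: 3, 2, 1, 4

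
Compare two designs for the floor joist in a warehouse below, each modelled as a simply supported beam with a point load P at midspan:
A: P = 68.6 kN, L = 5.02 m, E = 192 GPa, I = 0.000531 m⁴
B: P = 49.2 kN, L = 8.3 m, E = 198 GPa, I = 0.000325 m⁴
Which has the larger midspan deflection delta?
Model: a simply supported beam with a point load P at midspan, so delta = (P·L^3) / (48·E·I) (SI units).
  A: delta = (68600 × 5.02^3) / (48 × (1.92 × 10¹¹) × 0.000531) = 0.001773 m = 1.773 mm
  B: delta = (49200 × 8.3^3) / (48 × (1.98 × 10¹¹) × 0.000325) = 0.009108 m = 9.108 mm
9.108 mm > 1.773 mm, so B is larger.
Final answer: B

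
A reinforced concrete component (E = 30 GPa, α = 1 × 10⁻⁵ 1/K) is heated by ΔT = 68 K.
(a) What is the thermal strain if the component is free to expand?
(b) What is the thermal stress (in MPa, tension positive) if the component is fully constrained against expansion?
(a) Free thermal strain ε_th = α·ΔT = (1 × 10⁻⁵) × 68 = 0.00068
(b) Fully constrained, the expansion is suppressed, so σ = -E·α·ΔT. Convert E = 30 GPa = 3 × 10¹⁰ Pa.
  σ = -(3 × 10¹⁰) × (1 × 10⁻⁵) × 68 = -2.04 × 10⁷ Pa = -20.4 MPa (compressive)
Final answer: (a) ε_th = 0.00068, (b) σ = -20.4 MPa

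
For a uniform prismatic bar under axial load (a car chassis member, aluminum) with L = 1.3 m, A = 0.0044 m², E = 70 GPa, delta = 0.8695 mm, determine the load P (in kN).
Model: a uniform prismatic bar under axial load, so delta = (P·L) / (A·E).
Solve for P: P = (delta·A·E) / L.
Convert to SI units:
  E = 70 GPa = 7 × 10¹⁰ Pa
  delta = 0.8695 mm = 0.0008695 m
Substitute:
  P = (0.0008695 × 0.0044 × (7 × 10¹⁰)) / 1.3
  P = 206000 N
Convert: P = 206000 N = 206 kN
Final answer: P = 206 kN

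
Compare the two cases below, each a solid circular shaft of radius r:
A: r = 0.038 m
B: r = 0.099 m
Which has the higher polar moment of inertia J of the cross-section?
Model: a solid circular shaft of radius r, so J = (π·r^4) / 2 (SI units).
  A: J = (π × 0.038^4) / 2 = 3.275 × 10⁻⁶ m⁴
  B: J = (π × 0.099^4) / 2 = 0.0001509 m⁴
0.0001509 m⁴ > 3.275 × 10⁻⁶ m⁴, so B is larger.
Final answer: B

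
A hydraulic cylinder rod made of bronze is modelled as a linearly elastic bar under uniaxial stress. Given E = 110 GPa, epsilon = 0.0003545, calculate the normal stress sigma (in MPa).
Model: a linearly elastic bar under uniaxial stress, so epsilon = sigma / E.
Solve for sigma: sigma = epsilon·E.
Convert to SI units:
  E = 110 GPa = 1.1 × 10¹¹ Pa
Substitute:
  sigma = 0.0003545 × (1.1 × 10¹¹)
  sigma = 3.9 × 10⁷ Pa
Convert: sigma = 3.9 × 10⁷ Pa = 39 MPa
Final answer: sigma = 39 MPa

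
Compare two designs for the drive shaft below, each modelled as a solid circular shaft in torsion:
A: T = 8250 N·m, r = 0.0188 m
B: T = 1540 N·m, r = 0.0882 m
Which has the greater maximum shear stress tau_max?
Model: a solid circular shaft in torsion, so tau_max = (2·T) / (π·r^3) (SI units).
  A: tau_max = (2 × 8250) / (π × 0.0188^3) = 7.904 × 10⁸ Pa = 790.4 MPa
  B: tau_max = (2 × 1540) / (π × 0.0882^3) = 1.429 × 10⁶ Pa = 1.429 MPa
790.4 MPa > 1.429 MPa, so A is larger.
Final answer: A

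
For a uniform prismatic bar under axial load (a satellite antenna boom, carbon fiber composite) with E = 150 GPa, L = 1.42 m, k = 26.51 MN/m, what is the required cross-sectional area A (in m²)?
Model: a uniform prismatic bar under axial load, so k = (A·E) / L.
Solve for A: A = (k·L) / E.
Convert to SI units:
  E = 150 GPa = 1.5 × 10¹¹ Pa
  k = 26.51 MN/m = 2.651 × 10⁷ N/m
Substitute:
  A = ((2.651 × 10⁷) × 1.42) / (1.5 × 10¹¹)
  A = 0.000251 m²
Final answer: A = 0.000251 m²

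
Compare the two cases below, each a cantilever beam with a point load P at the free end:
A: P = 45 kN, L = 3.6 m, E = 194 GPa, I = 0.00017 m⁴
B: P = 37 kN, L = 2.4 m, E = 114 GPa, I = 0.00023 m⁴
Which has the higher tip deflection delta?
Model: a cantilever beam with a point load P at the free end, so delta = (P·L^3) / (3·E·I) (SI units).
  A: delta = (45000 × 3.6^3) / (3 × (1.94 × 10¹¹) × 0.00017) = 0.02122 m = 21.22 mm
  B: delta = (37000 × 2.4^3) / (3 × (1.14 × 10¹¹) × 0.00023) = 0.006503 m = 6.503 mm
21.22 mm > 6.503 mm, so A is larger.
Final answer: A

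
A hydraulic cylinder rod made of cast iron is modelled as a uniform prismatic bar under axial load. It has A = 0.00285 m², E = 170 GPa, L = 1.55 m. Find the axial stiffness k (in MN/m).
Model: a uniform prismatic bar under axial load, so k = (A·E) / L.
Convert to SI units:
  E = 170 GPa = 1.7 × 10¹¹ Pa
Substitute:
  k = (0.00285 × (1.7 × 10¹¹)) / 1.55
  k = 3.126 × 10⁸ N/m
Convert: k = 3.126 × 10⁸ N/m = 312.6 MN/m
Final answer: k = 312.6 MN/m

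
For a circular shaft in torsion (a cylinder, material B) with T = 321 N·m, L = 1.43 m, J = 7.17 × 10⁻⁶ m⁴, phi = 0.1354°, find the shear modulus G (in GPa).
Model: a circular shaft in torsion, so phi = (T·L) / (G·J).
Solve for G: G = (T·L) / (phi·J).
Convert to SI units:
  phi = 0.1354° = 0.002363 rad
Substitute:
  G = (321 × 1.43) / (0.002363 × (7.17 × 10⁻⁶))
  G = 2.709 × 10¹⁰ Pa
Convert: G = 2.709 × 10¹⁰ Pa = 27.09 GPa
Final answer: G = 27.09 GPa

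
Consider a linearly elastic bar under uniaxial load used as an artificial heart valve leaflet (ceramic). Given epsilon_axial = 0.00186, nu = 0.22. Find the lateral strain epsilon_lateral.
Model: a linearly elastic bar under uniaxial load, so epsilon_lateral = -nu·epsilon_axial.
Substitute:
  epsilon_lateral = -(0.22 × 0.00186)
  epsilon_lateral = -0.0004092
Final answer: epsilon_lateral = -0.0004092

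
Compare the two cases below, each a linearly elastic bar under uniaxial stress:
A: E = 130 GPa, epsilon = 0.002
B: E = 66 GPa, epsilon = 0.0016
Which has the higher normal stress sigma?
Model: a linearly elastic bar under uniaxial stress, so sigma = E·epsilon (SI units).
  A: sigma = (1.3 × 10¹¹) × 0.002 = 2.6 × 10⁸ Pa = 260 MPa
  B: sigma = (6.6 × 10¹⁰) × 0.0016 = 1.056 × 10⁸ Pa = 105.6 MPa
260 MPa > 105.6 MPa, so A is larger.
Final answer: A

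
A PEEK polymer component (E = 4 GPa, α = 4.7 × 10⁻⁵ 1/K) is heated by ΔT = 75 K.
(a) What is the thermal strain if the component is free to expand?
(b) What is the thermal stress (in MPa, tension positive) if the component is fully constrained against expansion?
(a) Free thermal strain ε_th = α·ΔT = (4.7 × 10⁻⁵) × 75 = 0.003525
(b) Fully constrained, the expansion is suppressed, so σ = -E·α·ΔT. Convert E = 4 GPa = 4 × 10⁹ Pa.
  σ = -(4 × 10⁹) × (4.7 × 10⁻⁵) × 75 = -1.41 × 10⁷ Pa = -14.1 MPa (compressive)
Final answer: (a) ε_th = 0.003525, (b) σ = -14.1 MPa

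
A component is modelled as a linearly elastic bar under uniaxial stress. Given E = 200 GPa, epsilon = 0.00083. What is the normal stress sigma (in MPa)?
Model: a linearly elastic bar under uniaxial stress, so sigma = E·epsilon.
Convert to SI units:
  E = 200 GPa = 2 × 10¹¹ Pa
Substitute:
  sigma = (2 × 10¹¹) × 0.00083
  sigma = 1.66 × 10⁸ Pa
Convert: sigma = 1.66 × 10⁸ Pa = 166 MPa
Final answer: sigma = 166 MPa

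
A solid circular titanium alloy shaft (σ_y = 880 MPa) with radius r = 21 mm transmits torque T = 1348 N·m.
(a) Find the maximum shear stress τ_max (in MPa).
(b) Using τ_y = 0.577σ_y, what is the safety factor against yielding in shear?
(a) For a solid circular shaft, τ_max = T·r/J with J = π·r^4/2, i.e. τ_max = 2·T / (π·r^3). Convert r = 21 mm = 0.021 m.
  τ_max = (2 × 1348) / (π × 0.021^3) = 9.266 × 10⁷ Pa = 92.66 MPa
(b) τ_y = 0.577 × 880 = 507.76 MPa
  SF = τ_y/τ_max = 507.76 / 92.66 = 5.48
Final answer: (a) τ_max = 92.66 MPa, (b) SF = 5.48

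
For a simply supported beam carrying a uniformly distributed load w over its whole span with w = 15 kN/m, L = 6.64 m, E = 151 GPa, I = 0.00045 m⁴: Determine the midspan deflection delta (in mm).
Model: a simply supported beam carrying a uniformly distributed load w over its whole span, so delta = (5·w·L^4) / (384·E·I).
Convert to SI units:
  w = 15 kN/m = 15000 N/m
  E = 151 GPa = 1.51 × 10¹¹ Pa
Substitute:
  delta = (5 × 15000 × 6.64^4) / (384 × (1.51 × 10¹¹) × 0.00045)
  delta = 0.005587 m
Convert: delta = 0.005587 m = 5.587 mm
Final answer: delta = 5.587 mm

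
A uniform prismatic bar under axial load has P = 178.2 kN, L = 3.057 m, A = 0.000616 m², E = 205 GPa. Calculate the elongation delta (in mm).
Model: a uniform prismatic bar under axial load, so delta = (P·L) / (A·E).
Convert to SI units:
  P = 178.2 kN = 178200 N
  E = 205 GPa = 2.05 × 10¹¹ Pa
Substitute:
  delta = (178200 × 3.057) / (0.000616 × (2.05 × 10¹¹))
  delta = 0.004314 m
Convert: delta = 0.004314 m = 4.314 mm
Final answer: delta = 4.314 mm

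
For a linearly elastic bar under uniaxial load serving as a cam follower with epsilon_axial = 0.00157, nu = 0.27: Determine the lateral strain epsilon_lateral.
Model: a linearly elastic bar under uniaxial load, so epsilon_lateral = -nu·epsilon_axial.
Substitute:
  epsilon_lateral = -(0.27 × 0.00157)
  epsilon_lateral = -0.0004239
Final answer: epsilon_lateral = -0.0004239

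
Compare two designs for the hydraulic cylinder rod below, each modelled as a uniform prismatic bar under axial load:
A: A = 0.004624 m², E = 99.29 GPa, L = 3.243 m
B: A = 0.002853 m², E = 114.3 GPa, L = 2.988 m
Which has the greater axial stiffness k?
Model: a uniform prismatic bar under axial load, so k = (A·E) / L (SI units).
  A: k = (0.004624 × (9.929 × 10¹⁰)) / 3.243 = 1.416 × 10⁸ N/m = 141.6 MN/m
  B: k = (0.002853 × (1.143 × 10¹¹)) / 2.988 = 1.091 × 10⁸ N/m = 109.1 MN/m
141.6 MN/m > 109.1 MN/m, so A is larger.
Final answer: A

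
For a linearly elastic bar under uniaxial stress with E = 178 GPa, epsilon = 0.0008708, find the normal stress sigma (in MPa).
Model: a linearly elastic bar under uniaxial stress, so epsilon = sigma / E.
Solve for sigma: sigma = epsilon·E.
Convert to SI units:
  E = 178 GPa = 1.78 × 10¹¹ Pa
Substitute:
  sigma = 0.0008708 × (1.78 × 10¹¹)
  sigma = 1.55 × 10⁸ Pa
Convert: sigma = 1.55 × 10⁸ Pa = 155 MPa
Final answer: sigma = 155 MPa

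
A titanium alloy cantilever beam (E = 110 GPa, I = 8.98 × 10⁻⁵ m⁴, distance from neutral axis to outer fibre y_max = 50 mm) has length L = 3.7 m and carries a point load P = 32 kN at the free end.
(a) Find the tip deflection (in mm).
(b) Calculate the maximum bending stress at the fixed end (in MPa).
(a) Tip deflection of a cantilever with an end point load: δ = P·L^3 / (3·E·I). Convert P = 32 kN = 32000 N, E = 110 GPa = 1.1 × 10¹¹ Pa.
  δ = (32000 × 3.7^3) / (3 × (1.1 × 10¹¹) × (8.98 × 10⁻⁵)) = 0.0547 m = 54.7 mm
(b) Maximum bending moment at the fixed end: M = P·L = 32000 × 3.7 = 118400 N·m. Convert y_max = 50 mm = 0.05 m.
  σ = M·y_max / I = (118400 × 0.05) / (8.98 × 10⁻⁵) = 6.592 × 10⁷ Pa = 65.92 MPa
Final answer: (a) δ = 54.7 mm, (b) σ = 65.92 MPa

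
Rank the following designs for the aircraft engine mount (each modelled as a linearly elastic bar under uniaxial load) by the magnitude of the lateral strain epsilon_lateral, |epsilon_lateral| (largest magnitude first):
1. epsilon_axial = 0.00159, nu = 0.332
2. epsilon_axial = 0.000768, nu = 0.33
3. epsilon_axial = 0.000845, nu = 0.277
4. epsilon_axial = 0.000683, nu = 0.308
Model: a linearly elastic bar under uniaxial load, so epsilon_lateral = -nu·epsilon_axial (SI units).
  Case 1: epsilon_lateral = -(0.332 × 0.00159) = -0.0005279
  Case 2: epsilon_lateral = -(0.33 × 0.000768) = -0.0002534
  Case 3: epsilon_lateral = -(0.277 × 0.000845) = -0.0002341
  Case 4: epsilon_lateral = -(0.308 × 0.000683) = -0.0002104
Ordering by |epsilon_lateral|: 0.0005279 (case 1) > 0.0002534 (case 2) > 0.0002341 (case 3) > 0.0002104 (case 4)
Final answer: 1, 2, 3, 4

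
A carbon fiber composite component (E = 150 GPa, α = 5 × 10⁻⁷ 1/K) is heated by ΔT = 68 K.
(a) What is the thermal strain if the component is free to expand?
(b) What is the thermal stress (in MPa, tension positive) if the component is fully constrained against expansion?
(a) Free thermal strain ε_th = α·ΔT = (5 × 10⁻⁷) × 68 = 3.4 × 10⁻⁵
(b) Fully constrained, the expansion is suppressed, so σ = -E·α·ΔT. Convert E = 150 GPa = 1.5 × 10¹¹ Pa.
  σ = -(1.5 × 10¹¹) × (5 × 10⁻⁷) × 68 = -5.1 × 10⁶ Pa = -5.1 MPa (compressive)
Final answer: (a) ε_th = 3.4 × 10⁻⁵, (b) σ = -5.1 MPa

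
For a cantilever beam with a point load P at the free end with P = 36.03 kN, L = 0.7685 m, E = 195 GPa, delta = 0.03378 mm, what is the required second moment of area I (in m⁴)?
Model: a cantilever beam with a point load P at the free end, so delta = (P·L^3) / (3·E·I).
Solve for I: I = (P·L^3) / (3·delta·E).
Convert to SI units:
  P = 36.03 kN = 36030 N
  E = 195 GPa = 1.95 × 10¹¹ Pa
  delta = 0.03378 mm = 3.378 × 10⁻⁵ m
Substitute:
  I = (36030 × 0.7685^3) / (3 × (3.378 × 10⁻⁵) × (1.95 × 10¹¹))
  I = 0.0008275 m⁴
Final answer: I = 0.0008275 m⁴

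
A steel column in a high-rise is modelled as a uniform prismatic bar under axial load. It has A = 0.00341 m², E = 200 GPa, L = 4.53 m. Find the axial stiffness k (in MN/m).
Model: a uniform prismatic bar under axial load, so k = (A·E) / L.
Convert to SI units:
  E = 200 GPa = 2 × 10¹¹ Pa
Substitute:
  k = (0.00341 × (2 × 10¹¹)) / 4.53
  k = 1.506 × 10⁸ N/m
Convert: k = 1.506 × 10⁸ N/m = 150.6 MN/m
Final answer: k = 150.6 MN/m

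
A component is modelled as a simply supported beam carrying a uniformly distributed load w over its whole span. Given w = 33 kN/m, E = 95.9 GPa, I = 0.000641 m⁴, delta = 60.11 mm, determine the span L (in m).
Model: a simply supported beam carrying a uniformly distributed load w over its whole span, so delta = (5·w·L^4) / (384·E·I).
Solve for L: L = ((384·delta·E·I) / (5·w))^(1/4).
Convert to SI units:
  w = 33 kN/m = 33000 N/m
  E = 95.9 GPa = 9.59 × 10¹⁰ Pa
  delta = 60.11 mm = 0.06011 m
Substitute:
  L = ((384 × 0.06011 × (9.59 × 10¹⁰) × 0.000641) / (5 × 33000))^(1/4)
  L = 9.63 m
Final answer: L = 9.63 m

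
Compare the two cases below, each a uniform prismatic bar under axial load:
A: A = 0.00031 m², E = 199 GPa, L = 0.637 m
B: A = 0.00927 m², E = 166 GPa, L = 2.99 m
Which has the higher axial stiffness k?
Model: a uniform prismatic bar under axial load, so k = (A·E) / L (SI units).
  A: k = (0.00031 × (1.99 × 10¹¹)) / 0.637 = 9.684 × 10⁷ N/m = 96.84 MN/m
  B: k = (0.00927 × (1.66 × 10¹¹)) / 2.99 = 5.147 × 10⁸ N/m = 514.7 MN/m
514.7 MN/m > 96.84 MN/m, so B is larger.
Final answer: B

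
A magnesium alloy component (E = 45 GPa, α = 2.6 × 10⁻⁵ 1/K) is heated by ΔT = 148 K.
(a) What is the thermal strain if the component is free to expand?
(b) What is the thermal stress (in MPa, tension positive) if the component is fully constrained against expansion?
(a) Free thermal strain ε_th = α·ΔT = (2.6 × 10⁻⁵) × 148 = 0.003848
(b) Fully constrained, the expansion is suppressed, so σ = -E·α·ΔT. Convert E = 45 GPa = 4.5 × 10¹⁰ Pa.
  σ = -(4.5 × 10¹⁰) × (2.6 × 10⁻⁵) × 148 = -1.732 × 10⁸ Pa = -173.2 MPa (compressive)
Final answer: (a) ε_th = 0.003848, (b) σ = -173.2 MPa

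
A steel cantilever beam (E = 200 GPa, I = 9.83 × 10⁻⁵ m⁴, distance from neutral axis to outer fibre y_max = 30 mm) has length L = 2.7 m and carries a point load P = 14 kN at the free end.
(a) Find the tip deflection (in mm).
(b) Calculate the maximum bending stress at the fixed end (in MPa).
(a) Tip deflection of a cantilever with an end point load: δ = P·L^3 / (3·E·I). Convert P = 14 kN = 14000 N, E = 200 GPa = 2 × 10¹¹ Pa.
  δ = (14000 × 2.7^3) / (3 × (2 × 10¹¹) × (9.83 × 10⁻⁵)) = 0.004672 m = 4.672 mm
(b) Maximum bending moment at the fixed end: M = P·L = 14000 × 2.7 = 37800 N·m. Convert y_max = 30 mm = 0.03 m.
  σ = M·y_max / I = (37800 × 0.03) / (9.83 × 10⁻⁵) = 1.154 × 10⁷ Pa = 11.54 MPa
Final answer: (a) δ = 4.672 mm, (b) σ = 11.54 MPa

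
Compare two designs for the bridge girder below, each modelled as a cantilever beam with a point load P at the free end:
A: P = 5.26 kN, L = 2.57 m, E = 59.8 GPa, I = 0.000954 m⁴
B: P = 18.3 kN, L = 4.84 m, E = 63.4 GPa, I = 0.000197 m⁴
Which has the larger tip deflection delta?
Model: a cantilever beam with a point load P at the free end, so delta = (P·L^3) / (3·E·I) (SI units).
  A: delta = (5260 × 2.57^3) / (3 × (5.98 × 10¹⁰) × 0.000954) = 0.0005217 m = 0.5217 mm
  B: delta = (18300 × 4.84^3) / (3 × (6.34 × 10¹⁰) × 0.000197) = 0.05537 m = 55.37 mm
55.37 mm > 0.5217 mm, so B is larger.
Final answer: B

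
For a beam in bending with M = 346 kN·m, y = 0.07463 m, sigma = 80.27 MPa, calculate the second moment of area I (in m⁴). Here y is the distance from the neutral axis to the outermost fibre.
Model: a beam in bending, so sigma = (M·y) / I.
Solve for I: I = (M·y) / sigma.
Convert to SI units:
  M = 346 kN·m = 346000 N·m
  sigma = 80.27 MPa = 8.027 × 10⁷ Pa
Substitute:
  I = (346000 × 0.07463) / (8.027 × 10⁷)
  I = 0.0003217 m⁴
Final answer: I = 0.0003217 m⁴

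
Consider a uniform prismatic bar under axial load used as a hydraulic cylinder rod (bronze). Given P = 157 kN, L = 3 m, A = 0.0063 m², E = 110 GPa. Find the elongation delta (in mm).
Model: a uniform prismatic bar under axial load, so delta = (P·L) / (A·E).
Convert to SI units:
  P = 157 kN = 157000 N
  E = 110 GPa = 1.1 × 10¹¹ Pa
Substitute:
  delta = (157000 × 3) / (0.0063 × (1.1 × 10¹¹))
  delta = 0.0006797 m
Convert: delta = 0.0006797 m = 0.6797 mm
Final answer: delta = 0.6797 mm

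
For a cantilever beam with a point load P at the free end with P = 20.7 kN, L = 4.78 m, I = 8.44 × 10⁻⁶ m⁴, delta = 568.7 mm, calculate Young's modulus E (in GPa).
Model: a cantilever beam with a point load P at the free end, so delta = (P·L^3) / (3·E·I).
Solve for E: E = (P·L^3) / (3·delta·I).
Convert to SI units:
  P = 20.7 kN = 20700 N
  delta = 568.7 mm = 0.5687 m
Substitute:
  E = (20700 × 4.78^3) / (3 × 0.5687 × (8.44 × 10⁻⁶))
  E = 1.57 × 10¹¹ Pa
Convert: E = 1.57 × 10¹¹ Pa = 157 GPa
Final answer: E = 157 GPa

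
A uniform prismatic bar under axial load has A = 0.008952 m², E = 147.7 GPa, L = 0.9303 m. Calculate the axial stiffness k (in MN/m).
Model: a uniform prismatic bar under axial load, so k = (A·E) / L.
Convert to SI units:
  E = 147.7 GPa = 1.477 × 10¹¹ Pa
Substitute:
  k = (0.008952 × (1.477 × 10¹¹)) / 0.9303
  k = 1.421 × 10⁹ N/m
Convert: k = 1.421 × 10⁹ N/m = 1421 MN/m
Final answer: k = 1421 MN/m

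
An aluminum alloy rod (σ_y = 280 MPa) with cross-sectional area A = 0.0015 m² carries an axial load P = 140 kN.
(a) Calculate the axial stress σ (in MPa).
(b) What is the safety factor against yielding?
(a) Axial stress σ = P/A. Convert P = 140 kN = 140000 N.
  σ = 140000 / 0.0015 = 9.333 × 10⁷ Pa = 93.33 MPa
(b) Safety factor SF = σ_y/σ = 280 / 93.33 = 3
Final answer: (a) σ = 93.33 MPa, (b) SF = 3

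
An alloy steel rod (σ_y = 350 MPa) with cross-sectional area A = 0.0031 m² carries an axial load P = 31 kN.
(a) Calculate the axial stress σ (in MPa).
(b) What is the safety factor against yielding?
(a) Axial stress σ = P/A. Convert P = 31 kN = 31000 N.
  σ = 31000 / 0.0031 = 1 × 10⁷ Pa = 10 MPa
(b) Safety factor SF = σ_y/σ = 350 / 10 = 35
Final answer: (a) σ = 10 MPa, (b) SF = 35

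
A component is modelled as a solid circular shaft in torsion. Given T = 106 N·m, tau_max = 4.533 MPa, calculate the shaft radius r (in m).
Model: a solid circular shaft in torsion, so tau_max = (2·T) / (π·r^3).
Solve for r: r = ((2·T) / (π·tau_max))^(1/3).
Convert to SI units:
  tau_max = 4.533 MPa = 4.533 × 10⁶ Pa
Substitute:
  r = ((2 × 106) / (π × (4.533 × 10⁶)))^(1/3)
  r = 0.0246 m
Final answer: r = 0.0246 m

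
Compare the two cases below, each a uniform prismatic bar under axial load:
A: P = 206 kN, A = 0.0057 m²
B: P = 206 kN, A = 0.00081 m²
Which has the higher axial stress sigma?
Model: a uniform prismatic bar under axial load, so sigma = P / A (SI units).
  A: sigma = 206000 / 0.0057 = 3.614 × 10⁷ Pa = 36.14 MPa
  B: sigma = 206000 / 0.00081 = 2.543 × 10⁸ Pa = 254.3 MPa
254.3 MPa > 36.14 MPa, so B is larger.
Final answer: B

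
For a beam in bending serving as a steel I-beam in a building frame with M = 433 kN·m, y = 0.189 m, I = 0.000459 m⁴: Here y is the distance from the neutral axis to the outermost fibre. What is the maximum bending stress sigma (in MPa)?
Model: a beam in bending, so sigma = (M·y) / I.
Convert to SI units:
  M = 433 kN·m = 433000 N·m
Substitute:
  sigma = (433000 × 0.189) / 0.000459
  sigma = 1.783 × 10⁸ Pa
Convert: sigma = 1.783 × 10⁸ Pa = 178.3 MPa
Final answer: sigma = 178.3 MPa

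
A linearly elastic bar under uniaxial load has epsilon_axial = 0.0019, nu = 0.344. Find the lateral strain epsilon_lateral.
Model: a linearly elastic bar under uniaxial load, so epsilon_lateral = -nu·epsilon_axial.
Substitute:
  epsilon_lateral = -(0.344 × 0.0019)
  epsilon_lateral = -0.0006536
Final answer: epsilon_lateral = -0.0006536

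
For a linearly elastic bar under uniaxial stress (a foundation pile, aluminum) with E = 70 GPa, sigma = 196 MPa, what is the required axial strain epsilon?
Model: a linearly elastic bar under uniaxial stress, so sigma = E·epsilon.
Solve for epsilon: epsilon = sigma / E.
Convert to SI units:
  E = 70 GPa = 7 × 10¹⁰ Pa
  sigma = 196 MPa = 1.96 × 10⁸ Pa
Substitute:
  epsilon = (1.96 × 10⁸) / (7 × 10¹⁰)
  epsilon = 0.0028
Final answer: epsilon = 0.0028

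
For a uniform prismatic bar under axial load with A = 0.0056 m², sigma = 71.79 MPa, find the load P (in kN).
Model: a uniform prismatic bar under axial load, so sigma = P / A.
Solve for P: P = sigma·A.
Convert to SI units:
  sigma = 71.79 MPa = 7.179 × 10⁷ Pa
Substitute:
  P = (7.179 × 10⁷) × 0.0056
  P = 402000 N
Convert: P = 402000 N = 402 kN
Final answer: P = 402 kN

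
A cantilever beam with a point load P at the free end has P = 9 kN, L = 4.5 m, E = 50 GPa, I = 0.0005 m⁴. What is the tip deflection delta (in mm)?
Model: a cantilever beam with a point load P at the free end, so delta = (P·L^3) / (3·E·I).
Convert to SI units:
  P = 9 kN = 9000 N
  E = 50 GPa = 5 × 10¹⁰ Pa
Substitute:
  delta = (9000 × 4.5^3) / (3 × (5 × 10¹⁰) × 0.0005)
  delta = 0.01094 m
Convert: delta = 0.01094 m = 10.94 mm
Final answer: delta = 10.94 mm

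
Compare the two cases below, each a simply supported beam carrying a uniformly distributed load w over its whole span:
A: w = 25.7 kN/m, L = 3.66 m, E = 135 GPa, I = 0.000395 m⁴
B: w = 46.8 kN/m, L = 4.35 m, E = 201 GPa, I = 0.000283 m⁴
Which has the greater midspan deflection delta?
Model: a simply supported beam carrying a uniformly distributed load w over its whole span, so delta = (5·w·L^4) / (384·E·I) (SI units).
  A: delta = (5 × 25700 × 3.66^4) / (384 × (1.35 × 10¹¹) × 0.000395) = 0.001126 m = 1.126 mm
  B: delta = (5 × 46800 × 4.35^4) / (384 × (2.01 × 10¹¹) × 0.000283) = 0.003836 m = 3.836 mm
3.836 mm > 1.126 mm, so B is larger.
Final answer: B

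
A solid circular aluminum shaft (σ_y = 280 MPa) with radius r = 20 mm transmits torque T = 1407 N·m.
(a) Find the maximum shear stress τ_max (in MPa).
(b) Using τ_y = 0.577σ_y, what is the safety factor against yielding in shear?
(a) For a solid circular shaft, τ_max = T·r/J with J = π·r^4/2, i.e. τ_max = 2·T / (π·r^3). Convert r = 20 mm = 0.02 m.
  τ_max = (2 × 1407) / (π × 0.02^3) = 1.12 × 10⁸ Pa = 112 MPa
(b) τ_y = 0.577 × 280 = 161.56 MPa
  SF = τ_y/τ_max = 161.56 / 112 = 1.443
Final answer: (a) τ_max = 112 MPa, (b) SF = 1.443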